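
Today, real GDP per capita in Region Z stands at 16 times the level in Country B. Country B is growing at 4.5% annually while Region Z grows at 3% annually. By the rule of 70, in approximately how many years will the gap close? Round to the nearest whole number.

The growth-rate gap is 4.5% − 3% = 1.5 percentage points.
So the ratio between them halves every 70/1.5 ≈ 46.67 years.
A 16 times gap closes after 4 halvings: 4 × 46.67 ≈ 187 years.

approximately 187 years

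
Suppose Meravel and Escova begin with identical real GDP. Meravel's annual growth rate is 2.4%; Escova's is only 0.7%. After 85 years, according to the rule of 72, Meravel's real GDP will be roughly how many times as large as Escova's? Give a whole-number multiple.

approximately 4 times

Rate gap = 2.4% − 0.7% = 1.7 points.
The ratio doubles every 72/1.7 ≈ 42.35 years.
85/42.35 ≈ 2.01 doublings → ratio ≈ 2^2.01 ≈ 4.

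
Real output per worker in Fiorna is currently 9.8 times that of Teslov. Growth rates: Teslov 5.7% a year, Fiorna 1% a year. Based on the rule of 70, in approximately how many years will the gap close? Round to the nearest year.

What matters is the difference: 4.7 pp.
Rule of 70 on the gap: the ratio halves every 70/4.7 ≈ 14.89 years.
A 9.8 times gap takes log₂(9.8) ≈ 3.29 halvings to close: 3.29 × 14.89 ≈ 49 years.

about 49 years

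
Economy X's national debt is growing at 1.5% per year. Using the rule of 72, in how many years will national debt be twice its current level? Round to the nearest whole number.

approximately 48 years

72/1.5 ≈ 48.00, so it doubles roughly every 48 years.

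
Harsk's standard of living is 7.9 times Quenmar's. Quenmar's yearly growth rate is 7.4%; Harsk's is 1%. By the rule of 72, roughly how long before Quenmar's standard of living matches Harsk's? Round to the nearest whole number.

approximately 34 years

What matters is the difference: 6.4 pp.
Rule of 72 on the gap: the ratio halves every 72/6.4 ≈ 11.25 years.
A 7.9 times gap takes log₂(7.9) ≈ 2.98 halvings to close: 2.98 × 11.25 ≈ 34 years.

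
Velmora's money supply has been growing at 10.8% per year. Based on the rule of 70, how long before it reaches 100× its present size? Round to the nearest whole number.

Doubling time ≈ 70/10.8 = 6.48 years.
Reaching 100× takes log₂(100) ≈ 6.64 doublings.
6.64 × 6.48 ≈ 43 years.

about 43 years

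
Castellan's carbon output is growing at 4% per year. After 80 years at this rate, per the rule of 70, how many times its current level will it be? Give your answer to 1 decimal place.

≈ 23.8 times

Doubles every ≈ 17.50 years (70/4).
80 years is 4.57 doublings; 2^4.57 ≈ 23.8×.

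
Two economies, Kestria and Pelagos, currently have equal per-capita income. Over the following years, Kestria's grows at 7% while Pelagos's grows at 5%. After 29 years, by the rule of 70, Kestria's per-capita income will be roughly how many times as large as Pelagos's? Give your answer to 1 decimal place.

Only the 2-point difference matters.
70/2 ≈ 35.00 years per doubling of the ratio; 29 years gives 0.83 doublings, so ≈ 1.8×.

about 1.8 times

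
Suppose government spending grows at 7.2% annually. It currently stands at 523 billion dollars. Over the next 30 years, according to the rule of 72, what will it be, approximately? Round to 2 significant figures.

about 4200 billion dollars

Doubling time ≈ 72/7.2 = 10.00 years.
30 years is 30/10.00 ≈ 3.00 doublings, a factor of 2^3.00 ≈ 8.00.
523 × 8.00 ≈ 4200 billion dollars.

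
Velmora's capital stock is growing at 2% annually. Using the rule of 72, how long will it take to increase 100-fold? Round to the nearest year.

≈ 239 years

One doubling takes 72/2 = 36.00 years.
100× is log₂ 100 ≈ 6.64 doublings, so ≈ 6.64 × 36.00 = 239 years.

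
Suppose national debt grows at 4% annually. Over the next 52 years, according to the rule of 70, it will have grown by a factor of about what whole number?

70/4 ≈ 17.50 years per doubling.
52 years fits 3 doublings: 2^3 = 8.

approximately 8 times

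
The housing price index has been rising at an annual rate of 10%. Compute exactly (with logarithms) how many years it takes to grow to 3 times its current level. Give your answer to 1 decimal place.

t = ln(3) / ln(1 + 0.1) = 1.0986 / 0.095310 ≈ 11.53.

11.5 years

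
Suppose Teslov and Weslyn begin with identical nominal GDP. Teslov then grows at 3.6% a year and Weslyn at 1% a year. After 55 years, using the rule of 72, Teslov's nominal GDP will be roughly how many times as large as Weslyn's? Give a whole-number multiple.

approximately 4 times

Teslov pulls ahead at 2.6 pp per year, so the ratio doubles every 72/2.6 ≈ 27.69 years.
In 55 years that's 1.99 doublings: 2^1.99 ≈ 4.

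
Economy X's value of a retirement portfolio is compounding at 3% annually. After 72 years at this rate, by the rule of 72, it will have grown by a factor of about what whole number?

At 3% one doubling takes ≈ 24.00 years; 72 years is 3 of them, so ×8.

around 8 times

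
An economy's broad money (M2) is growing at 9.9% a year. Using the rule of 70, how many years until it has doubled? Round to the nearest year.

At 9.9%, doubling takes about 70/9.9 = 7.07 years.

approximately 7 years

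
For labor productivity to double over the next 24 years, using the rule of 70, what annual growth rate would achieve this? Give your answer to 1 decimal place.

around 2.9% a year

70 / 24 ≈ 2.92, so about 2.9% a year.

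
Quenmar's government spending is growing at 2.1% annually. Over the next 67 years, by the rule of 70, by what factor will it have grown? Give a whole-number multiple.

70/2.1 ≈ 33.33 years per doubling.
67 years fits 2 doublings: 2^2 = 4.

4 times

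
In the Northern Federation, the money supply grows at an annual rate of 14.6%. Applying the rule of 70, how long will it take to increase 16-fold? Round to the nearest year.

19 years

One doubling takes 70/14.6 = 4.79 years.
Getting to 16× needs 4 doublings: 4 × 4.79 ≈ 19 years.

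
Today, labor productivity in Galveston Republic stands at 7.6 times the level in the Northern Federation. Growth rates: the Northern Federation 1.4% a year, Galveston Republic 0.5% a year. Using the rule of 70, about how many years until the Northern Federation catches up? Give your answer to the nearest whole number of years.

the Northern Federation gains on Galveston Republic at 1.4% − 0.5% = 0.9 points a year.
At that relative rate the gap halves every 70/0.9 ≈ 77.78 years.
A 7.6 times gap takes log₂(7.6) ≈ 2.93 halvings to close: 2.93 × 77.78 ≈ 228 years.

approximately 228 years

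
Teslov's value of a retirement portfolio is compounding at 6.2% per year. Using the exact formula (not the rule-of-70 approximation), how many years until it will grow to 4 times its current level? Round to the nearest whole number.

23 years

t = ln(4) / ln(1 + 0.062) = 1.3863 / 0.060154 ≈ 23.05.
≈ 23 years.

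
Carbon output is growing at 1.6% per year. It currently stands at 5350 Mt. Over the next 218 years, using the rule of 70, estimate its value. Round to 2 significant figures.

Doubling time ≈ 70/1.6 = 43.75 years.
218 years is 218/43.75 ≈ 4.98 doublings, a factor of 2^4.98 ≈ 31.56.
5350 × 31.56 ≈ 170000 Mt.

≈ 170000 Mt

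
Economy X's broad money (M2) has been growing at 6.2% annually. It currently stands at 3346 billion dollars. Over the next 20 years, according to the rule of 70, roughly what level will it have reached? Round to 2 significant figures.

roughly 11000 billion dollars

It doubles every 70/6.2 ≈ 11.29 years, so 20 years is 1.77 doublings.
2^1.77 ≈ 3.41; 3346 × 3.41 ≈ 11000 billion dollars.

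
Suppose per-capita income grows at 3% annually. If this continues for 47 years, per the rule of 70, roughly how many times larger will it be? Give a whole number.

approximately 4 times

At 3% one doubling takes ≈ 23.33 years; 47 years is 2 of them, so ×4.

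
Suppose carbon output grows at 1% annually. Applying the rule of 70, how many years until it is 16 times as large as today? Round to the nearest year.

approximately 280 years

At 1% it doubles every 70/1 ≈ 70.00 years.
16 = 2^4, so 4 doublings → 280 years.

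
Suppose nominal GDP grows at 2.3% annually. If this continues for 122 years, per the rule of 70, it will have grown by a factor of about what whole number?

approximately 16 times

70/2.3 ≈ 30.43 years per doubling.
122 years fits 4 doublings: 2^4 = 16.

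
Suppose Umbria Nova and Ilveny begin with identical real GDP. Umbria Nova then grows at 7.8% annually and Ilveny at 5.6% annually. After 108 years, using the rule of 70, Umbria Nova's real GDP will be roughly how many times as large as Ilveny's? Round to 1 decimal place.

about 10.5 times

Umbria Nova pulls ahead at 2.2 pp per year, so the ratio doubles every 70/2.2 ≈ 31.82 years.
In 108 years that's 3.39 doublings: 2^3.39 ≈ 10.5.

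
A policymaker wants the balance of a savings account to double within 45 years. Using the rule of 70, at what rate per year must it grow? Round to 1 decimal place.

70 / 45 ≈ 1.56, so about 1.6% per year.

around 1.6%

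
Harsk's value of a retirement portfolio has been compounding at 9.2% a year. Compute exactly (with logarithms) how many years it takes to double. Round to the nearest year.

8 years

t = ln(2) / ln(1 + 0.092) = 0.6931 / 0.088011 ≈ 7.88.
≈ 8 years.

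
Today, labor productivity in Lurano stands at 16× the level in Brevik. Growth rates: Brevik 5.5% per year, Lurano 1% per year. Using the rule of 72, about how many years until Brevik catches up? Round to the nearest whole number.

Brevik gains on Lurano at 5.5% − 1% = 4.5 points a year.
At that relative rate the gap halves every 72/4.5 ≈ 16.00 years.
A 16× gap closes after 4 halvings: 4 × 16.00 ≈ 64 years.

approximately 64 years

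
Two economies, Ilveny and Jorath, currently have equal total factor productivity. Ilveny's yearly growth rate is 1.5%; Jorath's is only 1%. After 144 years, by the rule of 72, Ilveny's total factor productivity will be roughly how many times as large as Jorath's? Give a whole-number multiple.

roughly 2 times

Ilveny pulls ahead at 0.5 pp per year, so the ratio doubles every 72/0.5 ≈ 144.00 years.
In 144 years that's 1.00 doublings: 2^1.00 ≈ 2.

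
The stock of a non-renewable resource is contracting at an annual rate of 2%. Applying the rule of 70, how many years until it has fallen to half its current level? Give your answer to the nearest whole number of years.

The rule works in reverse for decay: 70/2 ≈ 35.00 years to halve.

about 35 years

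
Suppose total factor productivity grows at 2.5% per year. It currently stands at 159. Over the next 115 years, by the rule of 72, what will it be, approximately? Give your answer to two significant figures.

Doubling time ≈ 72/2.5 = 28.80 years.
115 years is 115/28.80 ≈ 3.99 doublings, a factor of 2^3.99 ≈ 15.89.
159 × 15.89 ≈ 2500.

around 2500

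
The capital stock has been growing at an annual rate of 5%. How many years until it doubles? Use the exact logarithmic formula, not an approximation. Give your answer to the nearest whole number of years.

t = ln(2) / ln(1 + 0.05) = 0.6931 / 0.048790 ≈ 14.21.
≈ 14 years.

14 years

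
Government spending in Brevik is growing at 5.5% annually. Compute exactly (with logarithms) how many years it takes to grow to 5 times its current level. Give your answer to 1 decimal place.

t = ln(5) / ln(1 + 0.055) = 1.6094 / 0.053541 ≈ 30.06.

30.1 years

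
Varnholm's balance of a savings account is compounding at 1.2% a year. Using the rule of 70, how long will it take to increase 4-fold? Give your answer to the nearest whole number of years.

117 years

Doubling time ≈ 70/1.2 = 58.33 years.
4× is 2 doublings, so 2 × 58.33 ≈ 117 years.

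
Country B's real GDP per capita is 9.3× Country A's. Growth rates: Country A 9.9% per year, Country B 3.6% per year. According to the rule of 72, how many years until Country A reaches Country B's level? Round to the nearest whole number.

roughly 37 years

The growth-rate gap is 9.9% − 3.6% = 6.3 percentage points.
So the ratio between them halves every 72/6.3 ≈ 11.43 years.
A 9.3× gap takes log₂(9.3) ≈ 3.22 halvings to close: 3.22 × 11.43 ≈ 37 years.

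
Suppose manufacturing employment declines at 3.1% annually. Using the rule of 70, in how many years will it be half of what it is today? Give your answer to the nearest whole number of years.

The rule works in reverse for decay: 70/3.1 ≈ 22.58 years to halve.

about 23 years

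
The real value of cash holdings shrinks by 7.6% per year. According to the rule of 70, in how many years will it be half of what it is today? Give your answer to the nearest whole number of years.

about 9 years

The rule works in reverse for decay: 70/7.6 ≈ 9.21 years to halve.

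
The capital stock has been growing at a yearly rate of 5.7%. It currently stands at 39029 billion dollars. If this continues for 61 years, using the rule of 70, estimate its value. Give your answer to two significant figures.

1200000 billion dollars

It doubles every 70/5.7 ≈ 12.28 years, so 61 years is 4.97 doublings.
2^4.97 ≈ 31.34; 39029 × 31.34 ≈ 1200000 billion dollars.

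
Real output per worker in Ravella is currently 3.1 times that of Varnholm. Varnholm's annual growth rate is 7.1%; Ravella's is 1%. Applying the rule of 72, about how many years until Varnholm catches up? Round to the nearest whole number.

around 19 years

The growth-rate gap is 7.1% − 1% = 6.1 percentage points.
So the ratio between them halves every 72/6.1 ≈ 11.80 years.
A 3.1 times gap takes log₂(3.1) ≈ 1.63 halvings to close: 1.63 × 11.80 ≈ 19 years.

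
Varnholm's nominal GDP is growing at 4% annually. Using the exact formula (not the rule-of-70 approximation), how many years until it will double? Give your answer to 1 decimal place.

17.7 years

t = ln(2) / ln(1 + 0.04) = 0.6931 / 0.039221 ≈ 17.67.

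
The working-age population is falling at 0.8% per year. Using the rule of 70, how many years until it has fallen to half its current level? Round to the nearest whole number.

88 years

The rule works in reverse for decay: 70/0.8 ≈ 87.50 years to halve.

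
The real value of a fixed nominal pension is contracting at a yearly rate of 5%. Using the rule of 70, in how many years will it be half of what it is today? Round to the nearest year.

≈ 14 years

Halving time ≈ 70 / 5 = 14.00 → 14 years.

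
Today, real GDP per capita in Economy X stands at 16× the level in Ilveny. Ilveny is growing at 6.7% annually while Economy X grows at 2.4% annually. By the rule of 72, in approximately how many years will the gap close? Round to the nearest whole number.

67 years

What matters is the difference: 4.3 pp.
Rule of 72 on the gap: the ratio halves every 72/4.3 ≈ 16.74 years.
A 16× gap closes after 4 halvings: 4 × 16.74 ≈ 67 years.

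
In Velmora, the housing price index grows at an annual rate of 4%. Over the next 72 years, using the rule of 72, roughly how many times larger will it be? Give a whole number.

≈ 16 times

72/4 ≈ 18.00 years per doubling.
72 years fits 4 doublings: 2^4 = 16.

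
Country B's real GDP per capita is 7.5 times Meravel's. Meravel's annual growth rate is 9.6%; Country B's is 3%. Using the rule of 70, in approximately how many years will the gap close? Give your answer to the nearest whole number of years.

around 31 years

The growth-rate gap is 9.6% − 3% = 6.6 percentage points.
So the ratio between them halves every 70/6.6 ≈ 10.61 years.
A 7.5 times gap takes log₂(7.5) ≈ 2.91 halvings to close: 2.91 × 10.61 ≈ 31 years.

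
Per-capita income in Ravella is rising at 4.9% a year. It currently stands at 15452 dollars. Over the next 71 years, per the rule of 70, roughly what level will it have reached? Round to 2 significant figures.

It doubles every 70/4.9 ≈ 14.29 years, so 71 years is 4.97 doublings.
2^4.97 ≈ 31.34; 15452 × 31.34 ≈ 480000 dollars.

roughly 480000 dollars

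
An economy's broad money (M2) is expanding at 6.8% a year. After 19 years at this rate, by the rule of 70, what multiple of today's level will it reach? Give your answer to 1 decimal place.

about 3.6 times

Doubling time ≈ 70/6.8 = 10.29 years.
19 years / 10.29 ≈ 1.85 doublings → factor 2^1.85 ≈ 3.6.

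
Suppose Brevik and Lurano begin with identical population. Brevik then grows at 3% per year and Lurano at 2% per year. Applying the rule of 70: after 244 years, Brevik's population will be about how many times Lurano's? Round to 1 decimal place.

approximately 11.2 times

Only the 1-point difference matters.
70/1 ≈ 70.00 years per doubling of the ratio; 244 years gives 3.49 doublings, so ≈ 11.2×.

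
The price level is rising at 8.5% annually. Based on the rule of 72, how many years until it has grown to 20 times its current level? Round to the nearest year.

≈ 37 years

At 8.5% it doubles every 72/8.5 ≈ 8.47 years.
Reaching 20× takes log₂(20) ≈ 4.32 doublings.
4.32 × 8.47 ≈ 37 years.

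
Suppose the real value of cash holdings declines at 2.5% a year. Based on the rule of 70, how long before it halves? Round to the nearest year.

around 28 years

Falling at 2.5%, it halves about every 70/2.5 = 28.00 years.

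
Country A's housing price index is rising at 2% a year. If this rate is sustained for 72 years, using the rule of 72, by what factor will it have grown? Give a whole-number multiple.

72/2 ≈ 36.00 years per doubling.
72 years fits 2 doublings: 2^2 = 4.

about 4 times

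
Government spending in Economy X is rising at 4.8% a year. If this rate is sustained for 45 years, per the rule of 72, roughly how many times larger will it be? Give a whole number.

around 8 times

72/4.8 ≈ 15.00 years per doubling.
45 years fits 3 doublings: 2^3 = 8.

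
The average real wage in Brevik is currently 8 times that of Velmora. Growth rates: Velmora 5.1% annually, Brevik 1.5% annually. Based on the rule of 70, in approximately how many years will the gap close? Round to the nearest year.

The growth-rate gap is 5.1% − 1.5% = 3.6 percentage points.
So the ratio between them halves every 70/3.6 ≈ 19.44 years.
An 8 times gap closes after 3 halvings: 3 × 19.44 ≈ 58 years.

≈ 58 years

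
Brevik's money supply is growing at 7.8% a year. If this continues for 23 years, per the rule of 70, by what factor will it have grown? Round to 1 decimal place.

Doubling time ≈ 70/7.8 = 8.97 years.
23 years / 8.97 ≈ 2.56 doublings → factor 2^2.56 ≈ 5.9.

around 5.9 times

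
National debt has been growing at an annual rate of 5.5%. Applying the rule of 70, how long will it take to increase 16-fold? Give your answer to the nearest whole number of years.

about 51 years

Doubling time ≈ 70/5.5 = 12.73 years.
16× is 4 doublings, so 4 × 12.73 ≈ 51 years.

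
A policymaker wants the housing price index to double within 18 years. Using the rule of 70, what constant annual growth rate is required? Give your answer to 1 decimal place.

about 3.9% a year

70 / 18 ≈ 3.89, so about 3.9% a year.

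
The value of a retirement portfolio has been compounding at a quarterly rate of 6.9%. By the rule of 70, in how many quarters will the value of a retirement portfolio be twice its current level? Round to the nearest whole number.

roughly 10 quarters

70/6.9 ≈ 10.14, so it doubles roughly every 10 quarters.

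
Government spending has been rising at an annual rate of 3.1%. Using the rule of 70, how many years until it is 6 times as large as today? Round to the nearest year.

One doubling takes 70/3.1 = 22.58 years.
Reaching 6× takes log₂(6) ≈ 2.58 doublings.
2.58 × 22.58 ≈ 58 years.

about 58 years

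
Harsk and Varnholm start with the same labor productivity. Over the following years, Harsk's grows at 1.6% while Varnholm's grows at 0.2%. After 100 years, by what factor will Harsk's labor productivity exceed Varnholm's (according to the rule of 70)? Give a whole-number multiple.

4 times

Only the 1.4-point difference matters.
70/1.4 ≈ 50.00 years per doubling of the ratio; 100 years gives 2.00 doublings, so ≈ 4×.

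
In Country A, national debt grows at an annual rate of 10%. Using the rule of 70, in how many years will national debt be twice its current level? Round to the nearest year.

roughly 7 years

70/10 ≈ 7.00, so it doubles roughly every 7 years.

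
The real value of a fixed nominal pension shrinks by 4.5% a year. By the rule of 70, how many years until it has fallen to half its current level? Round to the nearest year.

Halving time ≈ 70 / 4.5 = 15.56 → 16 years.

roughly 16 years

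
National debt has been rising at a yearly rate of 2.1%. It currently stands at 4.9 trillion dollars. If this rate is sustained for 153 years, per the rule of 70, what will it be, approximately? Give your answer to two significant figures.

approximately 120 trillion dollars

Doubling time ≈ 70/2.1 = 33.33 years.
153 years is 153/33.33 ≈ 4.59 doublings, a factor of 2^4.59 ≈ 24.08.
4.9 × 24.08 ≈ 120 trillion dollars.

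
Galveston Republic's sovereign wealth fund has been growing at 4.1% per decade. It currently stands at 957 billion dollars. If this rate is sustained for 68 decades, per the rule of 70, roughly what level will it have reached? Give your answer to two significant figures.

roughly 15000 billion dollars

Doubling time ≈ 70/4.1 = 17.07 decades.
68 decades is 68/17.07 ≈ 3.98 doublings, a factor of 2^3.98 ≈ 15.78.
957 × 15.78 ≈ 15000 billion dollars.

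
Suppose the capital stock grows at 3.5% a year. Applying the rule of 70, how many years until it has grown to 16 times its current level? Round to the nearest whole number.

One doubling takes 70/3.5 = 20.00 years.
Getting to 16× needs 4 doublings: 4 × 20.00 ≈ 80 years.

approximately 80 years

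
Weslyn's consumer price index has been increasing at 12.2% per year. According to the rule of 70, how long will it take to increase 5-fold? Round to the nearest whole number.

Doubling time ≈ 70/12.2 = 5.74 years.
5× is log₂ 5 ≈ 2.32 doublings, so ≈ 2.32 × 5.74 = 13 years.

approximately 13 years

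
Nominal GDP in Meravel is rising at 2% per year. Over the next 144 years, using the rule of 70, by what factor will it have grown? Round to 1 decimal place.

≈ 17.3 times

Doubling time ≈ 70/2 = 35.00 years.
144 years / 35.00 ≈ 4.11 doublings → factor 2^4.11 ≈ 17.3.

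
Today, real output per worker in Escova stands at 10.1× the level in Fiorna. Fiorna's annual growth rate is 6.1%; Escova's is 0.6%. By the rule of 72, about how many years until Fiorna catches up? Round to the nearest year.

about 44 years

The growth-rate gap is 6.1% − 0.6% = 5.5 percentage points.
So the ratio between them halves every 72/5.5 ≈ 13.09 years.
A 10.1× gap takes log₂(10.1) ≈ 3.34 halvings to close: 3.34 × 13.09 ≈ 44 years.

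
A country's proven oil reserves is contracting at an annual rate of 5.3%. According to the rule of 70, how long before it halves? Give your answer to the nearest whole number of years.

Falling at 5.3%, it halves about every 70/5.3 = 13.21 years.

≈ 13 years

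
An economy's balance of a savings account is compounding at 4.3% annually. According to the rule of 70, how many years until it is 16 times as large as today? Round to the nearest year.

roughly 65 years

One doubling takes 70/4.3 = 16.28 years.
16 = 2^4, so 4 doublings → 65 years.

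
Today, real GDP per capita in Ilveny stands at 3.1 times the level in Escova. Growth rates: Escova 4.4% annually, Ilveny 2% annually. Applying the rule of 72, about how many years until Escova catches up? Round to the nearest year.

approximately 49 years

The growth-rate gap is 4.4% − 2% = 2.4 percentage points.
So the ratio between them halves every 72/2.4 ≈ 30.00 years.
A 3.1 times gap takes log₂(3.1) ≈ 1.63 halvings to close: 1.63 × 30.00 ≈ 49 years.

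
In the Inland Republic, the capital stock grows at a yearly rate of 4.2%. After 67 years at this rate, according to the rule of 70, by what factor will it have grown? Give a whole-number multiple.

70/4.2 ≈ 16.67 years per doubling.
67 years fits 4 doublings: 2^4 = 16.

about 16 times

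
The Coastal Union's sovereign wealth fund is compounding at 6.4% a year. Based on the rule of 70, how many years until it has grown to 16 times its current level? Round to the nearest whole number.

44 years

Doubling time ≈ 70/6.4 = 10.94 years.
16 = 2^4, so 4 doublings → 44 years.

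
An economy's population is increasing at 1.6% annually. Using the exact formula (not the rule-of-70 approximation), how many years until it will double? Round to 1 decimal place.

t = ln(2) / ln(1 + 0.016) = 0.6931 / 0.015873 ≈ 43.67.

43.7 years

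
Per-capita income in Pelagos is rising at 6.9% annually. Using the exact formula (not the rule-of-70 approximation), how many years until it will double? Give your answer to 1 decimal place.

t = ln(2) / ln(1 + 0.069) = 0.6931 / 0.066724 ≈ 10.39.

10.4 years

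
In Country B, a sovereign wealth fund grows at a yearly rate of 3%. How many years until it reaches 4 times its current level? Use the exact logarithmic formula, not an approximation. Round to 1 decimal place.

46.9 years

t = ln(4) / ln(1 + 0.03) = 1.3863 / 0.029559 ≈ 46.90.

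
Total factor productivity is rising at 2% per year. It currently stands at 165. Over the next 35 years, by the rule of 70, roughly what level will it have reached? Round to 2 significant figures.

Doubling time ≈ 70/2 = 35.00 years.
35 years is 35/35.00 ≈ 1.00 doublings, a factor of 2^1.00 ≈ 2.00.
165 × 2.00 ≈ 330.

around 330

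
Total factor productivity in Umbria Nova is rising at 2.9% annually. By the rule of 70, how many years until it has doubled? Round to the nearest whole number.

Doubling time ≈ 70 / 2.9 = 24.14 years.

around 24 years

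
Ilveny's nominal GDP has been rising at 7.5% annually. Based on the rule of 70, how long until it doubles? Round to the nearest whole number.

around 9 years

Doubling time ≈ 70 / 7.5 = 9.33 years.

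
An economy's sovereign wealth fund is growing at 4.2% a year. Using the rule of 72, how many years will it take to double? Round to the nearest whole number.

Doubling time ≈ 72 / 4.2 = 17.14 years.

17 years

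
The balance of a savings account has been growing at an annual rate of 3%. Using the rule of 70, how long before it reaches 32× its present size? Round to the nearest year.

roughly 117 years

Doubling time ≈ 70/3 = 23.33 years.
32× is 5 doublings, so 5 × 23.33 ≈ 117 years.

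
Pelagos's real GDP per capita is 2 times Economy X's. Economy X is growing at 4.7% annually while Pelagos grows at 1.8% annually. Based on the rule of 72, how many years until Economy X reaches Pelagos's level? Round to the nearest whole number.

approximately 25 years

What matters is the difference: 2.9 pp.
Rule of 72 on the gap: the ratio halves every 72/2.9 ≈ 24.83 years.
A 2 times gap closes after 1 halving: 1 × 24.83 ≈ 25 years.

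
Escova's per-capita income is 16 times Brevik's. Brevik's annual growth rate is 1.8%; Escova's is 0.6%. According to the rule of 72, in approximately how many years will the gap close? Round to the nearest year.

around 240 years

What matters is the difference: 1.2 pp.
Rule of 72 on the gap: the ratio halves every 72/1.2 ≈ 60.00 years.
A 16 times gap closes after 4 halvings: 4 × 60.00 ≈ 240 years.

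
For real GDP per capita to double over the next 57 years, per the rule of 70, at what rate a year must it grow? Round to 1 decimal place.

about 1.2%

70 / 57 ≈ 1.23, so about 1.2% a year.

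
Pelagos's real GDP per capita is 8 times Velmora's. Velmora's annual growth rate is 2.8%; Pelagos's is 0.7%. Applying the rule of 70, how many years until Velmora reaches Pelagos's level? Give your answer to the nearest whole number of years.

about 100 years

The growth-rate gap is 2.8% − 0.7% = 2.1 percentage points.
So the ratio between them halves every 70/2.1 ≈ 33.33 years.
An 8 times gap closes after 3 halvings: 3 × 33.33 ≈ 100 years.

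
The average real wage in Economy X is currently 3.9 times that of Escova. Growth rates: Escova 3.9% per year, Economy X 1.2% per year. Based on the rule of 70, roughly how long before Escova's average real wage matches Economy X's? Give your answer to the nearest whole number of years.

51 years

The growth-rate gap is 3.9% − 1.2% = 2.7 percentage points.
So the ratio between them halves every 70/2.7 ≈ 25.93 years.
A 3.9 times gap takes log₂(3.9) ≈ 1.96 halvings to close: 1.96 × 25.93 ≈ 51 years.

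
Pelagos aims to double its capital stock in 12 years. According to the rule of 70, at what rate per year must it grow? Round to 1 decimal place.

approximately 5.8%

70 / 12 ≈ 5.83, so about 5.8% per year.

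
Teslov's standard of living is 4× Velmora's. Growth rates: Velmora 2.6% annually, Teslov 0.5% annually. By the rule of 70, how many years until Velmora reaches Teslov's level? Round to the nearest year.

≈ 67 years

Velmora gains on Teslov at 2.6% − 0.5% = 2.1 points a year.
At that relative rate the gap halves every 70/2.1 ≈ 33.33 years.
A 4× gap closes after 2 halvings: 2 × 33.33 ≈ 67 years.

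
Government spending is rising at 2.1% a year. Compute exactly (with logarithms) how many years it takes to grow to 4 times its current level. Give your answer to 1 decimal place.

t = ln(4) / ln(1 + 0.021) = 1.3863 / 0.020783 ≈ 66.70.

66.7 years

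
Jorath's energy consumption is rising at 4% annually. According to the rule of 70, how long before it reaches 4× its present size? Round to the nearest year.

Doubling time ≈ 70/4 = 17.50 years.
4× is 2 doublings, so 2 × 17.50 ≈ 35 years.

around 35 years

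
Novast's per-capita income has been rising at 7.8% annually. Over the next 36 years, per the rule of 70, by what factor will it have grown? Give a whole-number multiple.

70/7.8 ≈ 8.97 years per doubling.
36 years fits 4 doublings: 2^4 = 16.

roughly 16 times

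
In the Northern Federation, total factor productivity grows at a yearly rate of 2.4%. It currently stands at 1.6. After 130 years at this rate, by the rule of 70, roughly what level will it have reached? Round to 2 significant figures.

Doubling time ≈ 70/2.4 = 29.17 years.
130 years is 130/29.17 ≈ 4.46 doublings, a factor of 2^4.46 ≈ 22.01.
1.6 × 22.01 ≈ 35.

≈ 35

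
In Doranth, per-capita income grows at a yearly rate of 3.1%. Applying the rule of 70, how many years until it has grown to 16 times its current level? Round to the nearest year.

roughly 90 years

At 3.1% it doubles every 70/3.1 ≈ 22.58 years.
16× is 4 doublings, so 4 × 22.58 ≈ 90 years.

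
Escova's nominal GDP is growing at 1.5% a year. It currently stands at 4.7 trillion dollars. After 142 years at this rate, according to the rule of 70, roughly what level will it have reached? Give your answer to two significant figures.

around 39 trillion dollars

Doubling time ≈ 70/1.5 = 46.67 years.
142 years is 142/46.67 ≈ 3.04 doublings, a factor of 2^3.04 ≈ 8.22.
4.7 × 8.22 ≈ 39 trillion dollars.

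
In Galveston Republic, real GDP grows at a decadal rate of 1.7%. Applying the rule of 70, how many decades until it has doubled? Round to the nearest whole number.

70/1.7 ≈ 41.18, so it doubles roughly every 41 decades.

roughly 41 decades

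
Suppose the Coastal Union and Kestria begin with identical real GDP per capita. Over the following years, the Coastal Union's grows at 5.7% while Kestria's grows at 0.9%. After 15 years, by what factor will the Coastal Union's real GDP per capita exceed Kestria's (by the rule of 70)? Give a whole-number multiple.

the Coastal Union pulls ahead at 4.8 pp per year, so the ratio doubles every 70/4.8 ≈ 14.58 years.
In 15 years that's 1.03 doublings: 2^1.03 ≈ 2.

about 2 times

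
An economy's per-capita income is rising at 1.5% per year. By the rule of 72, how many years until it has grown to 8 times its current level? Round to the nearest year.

roughly 144 years

At 1.5% it doubles every 72/1.5 ≈ 48.00 years.
Getting to 8× needs 3 doublings: 3 × 48.00 ≈ 144 years.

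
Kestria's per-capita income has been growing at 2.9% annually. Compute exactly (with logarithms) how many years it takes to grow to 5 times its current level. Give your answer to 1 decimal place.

t = ln(5) / ln(1 + 0.029) = 1.6094 / 0.028587 ≈ 56.30.

56.3 years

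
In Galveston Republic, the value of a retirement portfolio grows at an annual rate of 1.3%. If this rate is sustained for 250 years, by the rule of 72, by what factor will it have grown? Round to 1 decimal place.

Doubles every ≈ 55.38 years (72/1.3).
250 years is 4.51 doublings; 2^4.51 ≈ 22.8×.

about 22.8 times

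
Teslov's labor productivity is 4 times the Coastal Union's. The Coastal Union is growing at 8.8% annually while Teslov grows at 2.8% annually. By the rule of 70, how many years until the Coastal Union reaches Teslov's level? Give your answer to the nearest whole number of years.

23 years

What matters is the difference: 6 pp.
Rule of 70 on the gap: the ratio halves every 70/6 ≈ 11.67 years.
A 4 times gap closes after 2 halvings: 2 × 11.67 ≈ 23 years.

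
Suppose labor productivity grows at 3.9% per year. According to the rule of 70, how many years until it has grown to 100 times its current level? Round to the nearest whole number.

Doubling time ≈ 70/3.9 = 17.95 years.
100× is log₂ 100 ≈ 6.64 doublings, so ≈ 6.64 × 17.95 = 119 years.

around 119 years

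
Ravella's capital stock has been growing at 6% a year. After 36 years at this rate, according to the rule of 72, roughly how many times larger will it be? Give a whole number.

Doubling time ≈ 72/6 = 12.00 years.
36/12.00 ≈ 3 doublings, so about 2^3 = 8×.

8 times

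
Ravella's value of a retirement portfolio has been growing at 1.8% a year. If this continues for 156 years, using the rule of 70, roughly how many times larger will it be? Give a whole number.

Doubling time ≈ 70/1.8 = 38.89 years.
156/38.89 ≈ 4 doublings, so about 2^4 = 16×.

≈ 16 times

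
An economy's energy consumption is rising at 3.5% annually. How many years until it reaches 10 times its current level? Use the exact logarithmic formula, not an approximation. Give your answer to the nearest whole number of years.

t = ln(10) / ln(1 + 0.035) = 2.3026 / 0.034401 ≈ 66.93.
≈ 67 years.

67 years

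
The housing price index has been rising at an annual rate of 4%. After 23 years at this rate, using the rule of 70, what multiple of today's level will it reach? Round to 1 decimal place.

Doubling time ≈ 70/4 = 17.50 years.
23 years / 17.50 ≈ 1.31 doublings → factor 2^1.31 ≈ 2.5.

≈ 2.5 times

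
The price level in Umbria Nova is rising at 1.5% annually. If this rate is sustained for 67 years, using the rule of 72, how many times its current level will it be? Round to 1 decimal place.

Doubles every ≈ 48.00 years (72/1.5).
67 years is 1.40 doublings; 2^1.40 ≈ 2.6×.

about 2.6 times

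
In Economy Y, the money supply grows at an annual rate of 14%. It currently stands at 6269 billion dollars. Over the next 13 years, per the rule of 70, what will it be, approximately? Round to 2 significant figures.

Doubling time ≈ 70/14 = 5.00 years.
13 years is 13/5.00 ≈ 2.60 doublings, a factor of 2^2.60 ≈ 6.06.
6269 × 6.06 ≈ 38000 billion dollars.

38000 billion dollars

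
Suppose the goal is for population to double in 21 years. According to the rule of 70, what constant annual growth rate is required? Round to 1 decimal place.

70 / 21 ≈ 3.33, so about 3.3% annually.

about 3.3% annually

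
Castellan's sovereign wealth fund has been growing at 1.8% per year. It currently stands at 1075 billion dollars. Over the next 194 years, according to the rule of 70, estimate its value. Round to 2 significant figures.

It doubles every 70/1.8 ≈ 38.89 years, so 194 years is 4.99 doublings.
2^4.99 ≈ 31.78; 1075 × 31.78 ≈ 34000 billion dollars.

around 34000 billion dollars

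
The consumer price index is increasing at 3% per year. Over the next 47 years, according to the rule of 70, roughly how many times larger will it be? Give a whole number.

70/3 ≈ 23.33 years per doubling.
47 years fits 2 doublings: 2^2 = 4.

≈ 4 times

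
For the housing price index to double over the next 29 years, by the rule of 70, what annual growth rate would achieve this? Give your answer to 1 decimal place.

2.4%

70 / 29 ≈ 2.41, so about 2.4% annually.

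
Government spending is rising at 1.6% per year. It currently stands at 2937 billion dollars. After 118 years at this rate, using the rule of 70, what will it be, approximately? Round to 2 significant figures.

19000 billion dollars

It doubles every 70/1.6 ≈ 43.75 years, so 118 years is 2.70 doublings.
2^2.70 ≈ 6.50; 2937 × 6.50 ≈ 19000 billion dollars.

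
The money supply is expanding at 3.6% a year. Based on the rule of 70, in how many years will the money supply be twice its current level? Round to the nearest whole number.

Doubling time ≈ 70 / 3.6 = 19.44 years.

approximately 19 years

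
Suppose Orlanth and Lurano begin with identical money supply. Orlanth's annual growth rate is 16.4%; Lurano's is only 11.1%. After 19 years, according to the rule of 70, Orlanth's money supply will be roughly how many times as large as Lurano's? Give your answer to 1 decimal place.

2.7 times

Rate gap = 16.4% − 11.1% = 5.3 points.
The ratio doubles every 70/5.3 ≈ 13.21 years.
19/13.21 ≈ 1.44 doublings → ratio ≈ 2^1.44 ≈ 2.7.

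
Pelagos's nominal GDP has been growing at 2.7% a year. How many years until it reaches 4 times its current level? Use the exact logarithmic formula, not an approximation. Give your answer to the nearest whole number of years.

52 years

t = ln(4) / ln(1 + 0.027) = 1.3863 / 0.026642 ≈ 52.03.
≈ 52 years.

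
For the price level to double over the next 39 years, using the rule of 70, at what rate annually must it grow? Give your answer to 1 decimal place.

70 / 39 ≈ 1.79, so about 1.8% annually.

1.8% annually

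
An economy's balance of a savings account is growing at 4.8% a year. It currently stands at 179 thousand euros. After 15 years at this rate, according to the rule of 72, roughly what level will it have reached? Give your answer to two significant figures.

It doubles every 72/4.8 ≈ 15.00 years, so 15 years is 1.00 doublings.
2^1.00 ≈ 2.00; 179 × 2.00 ≈ 360 thousand euros.

about 360 thousand euros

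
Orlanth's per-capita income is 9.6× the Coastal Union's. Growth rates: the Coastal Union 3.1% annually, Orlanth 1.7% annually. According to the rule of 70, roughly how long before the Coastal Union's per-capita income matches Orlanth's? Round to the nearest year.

≈ 163 years

The growth-rate gap is 3.1% − 1.7% = 1.4 percentage points.
So the ratio between them halves every 70/1.4 ≈ 50.00 years.
A 9.6× gap takes log₂(9.6) ≈ 3.26 halvings to close: 3.26 × 50.00 ≈ 163 years.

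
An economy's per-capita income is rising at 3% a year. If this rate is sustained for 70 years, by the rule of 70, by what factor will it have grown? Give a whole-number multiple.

about 8 times

At 3% one doubling takes ≈ 23.33 years; 70 years is 3 of them, so ×8.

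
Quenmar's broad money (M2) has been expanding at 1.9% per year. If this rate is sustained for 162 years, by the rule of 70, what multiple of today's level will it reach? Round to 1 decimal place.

≈ 21.1 times

Doubling time ≈ 70/1.9 = 36.84 years.
162 years / 36.84 ≈ 4.40 doublings → factor 2^4.40 ≈ 21.1.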